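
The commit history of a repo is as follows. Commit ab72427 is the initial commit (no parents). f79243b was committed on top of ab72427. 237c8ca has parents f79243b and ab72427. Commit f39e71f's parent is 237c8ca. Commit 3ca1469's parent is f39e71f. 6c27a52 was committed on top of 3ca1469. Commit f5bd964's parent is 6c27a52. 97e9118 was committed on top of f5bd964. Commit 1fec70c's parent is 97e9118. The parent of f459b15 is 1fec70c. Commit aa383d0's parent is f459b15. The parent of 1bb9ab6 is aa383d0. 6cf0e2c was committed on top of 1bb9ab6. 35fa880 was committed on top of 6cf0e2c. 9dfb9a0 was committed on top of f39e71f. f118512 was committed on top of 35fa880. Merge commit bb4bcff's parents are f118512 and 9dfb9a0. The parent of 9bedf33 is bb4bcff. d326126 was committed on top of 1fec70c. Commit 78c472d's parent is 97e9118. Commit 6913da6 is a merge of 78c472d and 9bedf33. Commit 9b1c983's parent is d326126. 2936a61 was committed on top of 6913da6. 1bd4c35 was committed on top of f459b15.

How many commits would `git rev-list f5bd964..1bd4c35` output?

4

Reachable from 1bd4c35: {1bd4c35, 1fec70c, 237c8ca, 3ca1469, 6c27a52, 97e9118, ab72427, f39e71f, f459b15, f5bd964, f79243b}.
Reachable from f5bd964: {237c8ca, 3ca1469, 6c27a52, ab72427, f39e71f, f5bd964, f79243b}.
In 1bd4c35's history but not f5bd964's: {1bd4c35, 1fec70c, 97e9118, f459b15} — 4 commits.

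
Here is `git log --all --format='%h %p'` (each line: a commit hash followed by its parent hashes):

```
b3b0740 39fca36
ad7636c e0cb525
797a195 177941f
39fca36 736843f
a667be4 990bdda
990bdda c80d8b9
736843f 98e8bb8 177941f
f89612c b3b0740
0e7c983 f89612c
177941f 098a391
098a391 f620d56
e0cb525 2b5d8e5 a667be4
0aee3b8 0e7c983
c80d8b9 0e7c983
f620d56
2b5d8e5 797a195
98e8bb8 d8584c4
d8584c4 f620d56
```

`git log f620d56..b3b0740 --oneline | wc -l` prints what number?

7

Reachable from b3b0740: {098a391, 177941f, 39fca36, 736843f, 98e8bb8, b3b0740, d8584c4, f620d56}.
Reachable from f620d56: {f620d56}.
In b3b0740's history but not f620d56's: {098a391, 177941f, 39fca36, 736843f, 98e8bb8, b3b0740, d8584c4} — 7 commits.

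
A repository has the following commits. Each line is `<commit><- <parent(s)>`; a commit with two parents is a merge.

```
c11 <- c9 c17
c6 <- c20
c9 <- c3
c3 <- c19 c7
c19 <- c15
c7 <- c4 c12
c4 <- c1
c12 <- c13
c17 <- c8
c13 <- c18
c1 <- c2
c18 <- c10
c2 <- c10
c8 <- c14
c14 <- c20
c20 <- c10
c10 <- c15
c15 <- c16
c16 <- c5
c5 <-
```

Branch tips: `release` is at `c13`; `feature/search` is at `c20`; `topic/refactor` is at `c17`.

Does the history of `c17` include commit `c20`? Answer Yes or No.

Yes

Ancestors of c17 (commits reachable by following parents): {c10, c14, c15, c16, c17, c20, c5, c8}.
c20 is in that set, so it is an ancestor of c17.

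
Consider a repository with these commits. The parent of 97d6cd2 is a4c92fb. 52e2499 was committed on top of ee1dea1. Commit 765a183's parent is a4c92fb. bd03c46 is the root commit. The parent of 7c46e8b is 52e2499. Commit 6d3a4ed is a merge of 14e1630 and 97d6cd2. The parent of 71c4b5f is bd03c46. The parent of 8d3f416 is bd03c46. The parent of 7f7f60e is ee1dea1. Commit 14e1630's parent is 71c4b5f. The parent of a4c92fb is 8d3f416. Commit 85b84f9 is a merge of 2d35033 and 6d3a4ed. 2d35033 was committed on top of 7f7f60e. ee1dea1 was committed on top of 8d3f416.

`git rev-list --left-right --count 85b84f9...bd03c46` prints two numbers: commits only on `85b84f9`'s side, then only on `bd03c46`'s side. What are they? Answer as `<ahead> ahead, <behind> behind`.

10 ahead, 0 behind

Reachable from 85b84f9: {14e1630, 2d35033, 6d3a4ed, 71c4b5f, 7f7f60e, 85b84f9, 8d3f416, 97d6cd2, a4c92fb, bd03c46, ee1dea1}.
Reachable from bd03c46: {bd03c46}.
Only in 85b84f9's history (ahead): {14e1630, 2d35033, 6d3a4ed, 71c4b5f, 7f7f60e, 85b84f9, 8d3f416, 97d6cd2, a4c92fb, ee1dea1} — 10.
Only in bd03c46's history (behind): {} — 0.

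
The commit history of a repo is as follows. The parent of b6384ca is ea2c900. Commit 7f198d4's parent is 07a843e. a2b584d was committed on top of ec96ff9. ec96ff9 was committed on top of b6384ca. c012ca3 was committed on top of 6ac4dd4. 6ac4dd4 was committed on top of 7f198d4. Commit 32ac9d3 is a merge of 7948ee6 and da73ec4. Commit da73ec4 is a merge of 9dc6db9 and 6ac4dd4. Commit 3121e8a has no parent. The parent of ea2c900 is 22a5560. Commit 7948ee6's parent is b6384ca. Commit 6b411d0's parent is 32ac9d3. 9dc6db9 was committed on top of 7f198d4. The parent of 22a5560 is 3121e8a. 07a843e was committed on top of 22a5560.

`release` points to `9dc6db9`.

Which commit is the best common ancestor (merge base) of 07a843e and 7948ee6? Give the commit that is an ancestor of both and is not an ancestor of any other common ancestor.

22a5560

Ancestors of 07a843e: {07a843e, 22a5560, 3121e8a}.
Ancestors of 7948ee6: {22a5560, 3121e8a, 7948ee6, b6384ca, ea2c900}.
Common ancestors: {22a5560, 3121e8a}.
Among these, 22a5560 is not an ancestor of any other common ancestor — it is the merge base.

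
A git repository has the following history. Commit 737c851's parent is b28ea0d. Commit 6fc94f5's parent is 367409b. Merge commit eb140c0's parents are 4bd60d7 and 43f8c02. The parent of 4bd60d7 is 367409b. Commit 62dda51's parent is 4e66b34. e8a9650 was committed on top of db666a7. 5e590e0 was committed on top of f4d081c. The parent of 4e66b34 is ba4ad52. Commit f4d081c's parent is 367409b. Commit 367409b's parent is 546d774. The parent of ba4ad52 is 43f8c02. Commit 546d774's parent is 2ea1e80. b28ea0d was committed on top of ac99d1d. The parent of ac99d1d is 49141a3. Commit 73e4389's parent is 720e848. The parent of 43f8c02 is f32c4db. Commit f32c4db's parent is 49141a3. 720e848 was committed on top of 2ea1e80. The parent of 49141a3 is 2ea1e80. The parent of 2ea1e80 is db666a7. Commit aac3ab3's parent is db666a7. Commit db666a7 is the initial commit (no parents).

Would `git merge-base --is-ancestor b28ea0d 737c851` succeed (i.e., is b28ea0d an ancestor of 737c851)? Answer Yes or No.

Ancestors of 737c851 (commits reachable by following parents): {2ea1e80, 49141a3, 737c851, ac99d1d, b28ea0d, db666a7}.
b28ea0d is in that set, so it is an ancestor of 737c851.

Yes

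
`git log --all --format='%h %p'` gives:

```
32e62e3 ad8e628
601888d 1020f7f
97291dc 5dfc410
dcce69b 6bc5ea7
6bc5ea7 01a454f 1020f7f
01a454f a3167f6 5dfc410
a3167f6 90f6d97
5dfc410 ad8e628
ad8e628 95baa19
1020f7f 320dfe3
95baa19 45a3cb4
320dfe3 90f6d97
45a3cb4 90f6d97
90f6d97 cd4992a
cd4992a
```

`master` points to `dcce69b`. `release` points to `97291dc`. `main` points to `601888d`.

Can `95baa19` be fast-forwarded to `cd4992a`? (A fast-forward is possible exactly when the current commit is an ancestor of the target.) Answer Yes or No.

No

A fast-forward from 95baa19 to cd4992a is possible iff 95baa19 is an ancestor of cd4992a.
Ancestors of cd4992a: {cd4992a}.
95baa19 is not among them, so fast-forward is not possible.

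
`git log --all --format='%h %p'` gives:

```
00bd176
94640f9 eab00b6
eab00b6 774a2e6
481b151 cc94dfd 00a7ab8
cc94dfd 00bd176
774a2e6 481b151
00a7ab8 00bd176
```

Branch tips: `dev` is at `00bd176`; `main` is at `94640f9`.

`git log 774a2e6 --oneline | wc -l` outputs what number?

5

Walking parent pointers from 774a2e6: reachable set = {00a7ab8, 00bd176, 481b151, 774a2e6, cc94dfd}.
That is 5 commits.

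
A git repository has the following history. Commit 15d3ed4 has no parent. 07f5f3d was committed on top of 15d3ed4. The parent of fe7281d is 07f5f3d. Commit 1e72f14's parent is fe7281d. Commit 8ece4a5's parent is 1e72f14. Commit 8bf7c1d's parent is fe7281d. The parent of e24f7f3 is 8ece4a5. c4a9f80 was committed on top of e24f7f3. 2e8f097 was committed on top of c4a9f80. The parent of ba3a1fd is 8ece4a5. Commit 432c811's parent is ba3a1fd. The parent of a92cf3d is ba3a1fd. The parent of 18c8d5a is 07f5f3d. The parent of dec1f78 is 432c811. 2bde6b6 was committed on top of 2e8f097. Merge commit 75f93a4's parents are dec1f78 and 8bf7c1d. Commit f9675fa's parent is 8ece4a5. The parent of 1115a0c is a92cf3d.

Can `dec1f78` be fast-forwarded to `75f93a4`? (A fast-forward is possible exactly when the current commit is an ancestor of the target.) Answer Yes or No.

Yes

A fast-forward from dec1f78 to 75f93a4 is possible iff dec1f78 is an ancestor of 75f93a4.
Ancestors of 75f93a4: {07f5f3d, 15d3ed4, 1e72f14, 432c811, 75f93a4, 8bf7c1d, 8ece4a5, ba3a1fd, dec1f78, fe7281d}.
dec1f78 is among them, so fast-forward is possible.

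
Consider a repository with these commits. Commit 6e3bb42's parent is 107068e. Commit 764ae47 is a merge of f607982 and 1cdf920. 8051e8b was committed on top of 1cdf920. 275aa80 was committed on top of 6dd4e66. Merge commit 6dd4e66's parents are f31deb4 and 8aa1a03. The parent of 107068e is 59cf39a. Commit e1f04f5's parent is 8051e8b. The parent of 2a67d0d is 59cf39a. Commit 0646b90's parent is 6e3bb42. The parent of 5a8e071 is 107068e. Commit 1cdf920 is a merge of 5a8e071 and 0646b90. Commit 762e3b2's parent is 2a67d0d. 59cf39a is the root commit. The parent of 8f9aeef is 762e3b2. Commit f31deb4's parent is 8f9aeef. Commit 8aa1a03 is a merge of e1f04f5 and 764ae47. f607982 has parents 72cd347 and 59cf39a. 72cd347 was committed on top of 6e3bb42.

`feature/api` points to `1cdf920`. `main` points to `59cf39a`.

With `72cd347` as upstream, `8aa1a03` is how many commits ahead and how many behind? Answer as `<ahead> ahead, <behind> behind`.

8 ahead, 0 behind

Reachable from 8aa1a03: {0646b90, 107068e, 1cdf920, 59cf39a, 5a8e071, 6e3bb42, 72cd347, 764ae47, 8051e8b, 8aa1a03, e1f04f5, f607982}.
Reachable from 72cd347: {107068e, 59cf39a, 6e3bb42, 72cd347}.
Only in 8aa1a03's history (ahead): {0646b90, 1cdf920, 5a8e071, 764ae47, 8051e8b, 8aa1a03, e1f04f5, f607982} — 8.
Only in 72cd347's history (behind): {} — 0.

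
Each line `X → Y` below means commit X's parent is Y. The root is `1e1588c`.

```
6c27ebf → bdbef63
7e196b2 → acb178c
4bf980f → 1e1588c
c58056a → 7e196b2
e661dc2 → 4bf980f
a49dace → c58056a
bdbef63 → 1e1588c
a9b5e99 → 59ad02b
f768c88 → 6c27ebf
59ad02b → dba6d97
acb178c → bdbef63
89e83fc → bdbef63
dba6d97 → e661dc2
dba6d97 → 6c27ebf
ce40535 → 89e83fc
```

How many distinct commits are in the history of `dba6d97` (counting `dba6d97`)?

Walking parent pointers from dba6d97: reachable set = {1e1588c, 4bf980f, 6c27ebf, bdbef63, dba6d97, e661dc2}.
That is 6 commits.

6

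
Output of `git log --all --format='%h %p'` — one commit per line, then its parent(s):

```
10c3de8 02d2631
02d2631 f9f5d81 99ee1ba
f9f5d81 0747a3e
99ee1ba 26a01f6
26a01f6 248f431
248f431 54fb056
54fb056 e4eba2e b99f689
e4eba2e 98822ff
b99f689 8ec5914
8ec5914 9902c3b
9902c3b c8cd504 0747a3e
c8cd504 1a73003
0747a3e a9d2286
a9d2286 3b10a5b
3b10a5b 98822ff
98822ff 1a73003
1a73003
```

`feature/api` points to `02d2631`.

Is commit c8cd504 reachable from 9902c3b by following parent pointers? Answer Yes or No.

Yes

Ancestors of 9902c3b (commits reachable by following parents): {0747a3e, 1a73003, 3b10a5b, 98822ff, 9902c3b, a9d2286, c8cd504}.
c8cd504 is in that set, so it is an ancestor of 9902c3b.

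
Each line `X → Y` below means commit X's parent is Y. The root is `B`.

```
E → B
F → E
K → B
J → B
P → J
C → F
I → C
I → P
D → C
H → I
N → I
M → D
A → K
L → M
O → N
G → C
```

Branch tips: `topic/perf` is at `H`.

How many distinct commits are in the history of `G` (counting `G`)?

Walking parent pointers from G: reachable set = {B, C, E, F, G}.
That is 5 commits.

5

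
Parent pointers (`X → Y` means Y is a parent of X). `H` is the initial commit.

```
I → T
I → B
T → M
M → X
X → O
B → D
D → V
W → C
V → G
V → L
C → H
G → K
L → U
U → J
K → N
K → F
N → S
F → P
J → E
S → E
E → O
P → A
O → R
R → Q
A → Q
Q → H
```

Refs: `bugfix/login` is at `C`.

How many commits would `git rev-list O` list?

Walking parent pointers from O: reachable set = {H, O, Q, R}.
That is 4 commits.

4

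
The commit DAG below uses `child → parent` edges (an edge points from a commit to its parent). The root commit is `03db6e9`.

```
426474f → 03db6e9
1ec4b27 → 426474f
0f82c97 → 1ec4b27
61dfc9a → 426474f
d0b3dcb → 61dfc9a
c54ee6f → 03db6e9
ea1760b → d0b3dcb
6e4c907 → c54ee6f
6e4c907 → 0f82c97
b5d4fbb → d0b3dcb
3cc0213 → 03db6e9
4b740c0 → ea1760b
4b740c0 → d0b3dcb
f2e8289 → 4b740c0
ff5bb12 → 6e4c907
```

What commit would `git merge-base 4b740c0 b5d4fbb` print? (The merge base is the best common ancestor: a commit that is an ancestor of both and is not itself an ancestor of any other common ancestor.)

d0b3dcb

Ancestors of 4b740c0: {03db6e9, 426474f, 4b740c0, 61dfc9a, d0b3dcb, ea1760b}.
Ancestors of b5d4fbb: {03db6e9, 426474f, 61dfc9a, b5d4fbb, d0b3dcb}.
Common ancestors: {03db6e9, 426474f, 61dfc9a, d0b3dcb}.
Among these, d0b3dcb is not an ancestor of any other common ancestor — it is the merge base.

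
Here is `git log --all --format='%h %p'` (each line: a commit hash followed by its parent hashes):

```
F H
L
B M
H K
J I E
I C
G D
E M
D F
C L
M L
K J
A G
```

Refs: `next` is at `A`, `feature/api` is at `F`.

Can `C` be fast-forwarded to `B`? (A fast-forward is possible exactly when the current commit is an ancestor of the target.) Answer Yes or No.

No

A fast-forward from C to B is possible iff C is an ancestor of B.
Ancestors of B: {B, L, M}.
C is not among them, so fast-forward is not possible.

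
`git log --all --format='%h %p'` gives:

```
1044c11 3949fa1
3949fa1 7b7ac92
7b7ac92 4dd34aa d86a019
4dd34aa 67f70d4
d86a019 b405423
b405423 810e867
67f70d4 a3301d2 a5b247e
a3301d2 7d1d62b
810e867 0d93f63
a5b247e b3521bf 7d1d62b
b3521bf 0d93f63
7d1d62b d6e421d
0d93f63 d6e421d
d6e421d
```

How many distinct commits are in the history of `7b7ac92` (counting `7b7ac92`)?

12

Walking parent pointers from 7b7ac92: reachable set = {0d93f63, 4dd34aa, 67f70d4, 7b7ac92, 7d1d62b, 810e867, a3301d2, a5b247e, b3521bf, b405423, d6e421d, d86a019}.
That is 12 commits.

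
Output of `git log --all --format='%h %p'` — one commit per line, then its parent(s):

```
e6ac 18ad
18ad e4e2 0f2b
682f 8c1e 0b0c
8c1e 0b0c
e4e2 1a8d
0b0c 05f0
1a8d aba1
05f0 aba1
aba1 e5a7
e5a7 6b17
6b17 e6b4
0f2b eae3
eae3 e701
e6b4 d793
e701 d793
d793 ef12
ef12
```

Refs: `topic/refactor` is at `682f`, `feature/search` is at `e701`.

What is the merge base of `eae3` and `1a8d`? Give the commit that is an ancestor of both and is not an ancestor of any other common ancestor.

Ancestors of eae3: {d793, e701, eae3, ef12}.
Ancestors of 1a8d: {1a8d, 6b17, aba1, d793, e5a7, e6b4, ef12}.
Common ancestors: {d793, ef12}.
Among these, d793 is not an ancestor of any other common ancestor — it is the merge base.

d793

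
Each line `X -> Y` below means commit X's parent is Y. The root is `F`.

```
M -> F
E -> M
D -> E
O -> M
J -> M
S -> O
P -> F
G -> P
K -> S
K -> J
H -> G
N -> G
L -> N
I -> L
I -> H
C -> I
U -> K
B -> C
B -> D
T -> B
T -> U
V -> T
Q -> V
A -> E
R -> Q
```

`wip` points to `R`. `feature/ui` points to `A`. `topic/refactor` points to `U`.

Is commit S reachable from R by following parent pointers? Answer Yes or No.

Ancestors of R (commits reachable by following parents): {B, C, D, E, F, G, H, I, J, K, L, M, N, O, P, Q, R, S, T, U, V}.
S is in that set, so it is an ancestor of R.

Yes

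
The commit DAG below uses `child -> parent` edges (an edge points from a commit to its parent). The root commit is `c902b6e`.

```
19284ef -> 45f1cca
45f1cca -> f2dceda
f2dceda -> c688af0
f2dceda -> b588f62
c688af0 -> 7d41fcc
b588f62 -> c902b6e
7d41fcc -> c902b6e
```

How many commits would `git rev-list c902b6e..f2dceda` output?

Reachable from f2dceda: {7d41fcc, b588f62, c688af0, c902b6e, f2dceda}.
Reachable from c902b6e: {c902b6e}.
In f2dceda's history but not c902b6e's: {7d41fcc, b588f62, c688af0, f2dceda} — 4 commits.

4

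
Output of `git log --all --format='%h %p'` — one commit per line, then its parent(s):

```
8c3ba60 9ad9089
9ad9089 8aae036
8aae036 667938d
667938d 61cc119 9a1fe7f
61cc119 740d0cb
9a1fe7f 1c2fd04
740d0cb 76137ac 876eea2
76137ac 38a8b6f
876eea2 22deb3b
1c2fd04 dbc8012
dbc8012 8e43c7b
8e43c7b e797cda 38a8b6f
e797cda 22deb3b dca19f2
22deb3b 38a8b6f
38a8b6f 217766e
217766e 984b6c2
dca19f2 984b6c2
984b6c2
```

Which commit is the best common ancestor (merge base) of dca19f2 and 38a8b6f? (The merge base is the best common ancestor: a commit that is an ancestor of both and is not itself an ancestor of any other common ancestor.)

984b6c2

Ancestors of dca19f2: {984b6c2, dca19f2}.
Ancestors of 38a8b6f: {217766e, 38a8b6f, 984b6c2}.
Common ancestors: {984b6c2}.
The only common ancestor is 984b6c2, so it is the merge base.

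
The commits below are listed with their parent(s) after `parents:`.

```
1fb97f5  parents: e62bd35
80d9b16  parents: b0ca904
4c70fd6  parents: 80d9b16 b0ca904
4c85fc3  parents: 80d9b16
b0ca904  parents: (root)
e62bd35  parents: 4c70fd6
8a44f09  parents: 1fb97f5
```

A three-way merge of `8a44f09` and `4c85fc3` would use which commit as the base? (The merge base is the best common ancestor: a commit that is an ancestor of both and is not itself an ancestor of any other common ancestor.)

Ancestors of 8a44f09: {1fb97f5, 4c70fd6, 80d9b16, 8a44f09, b0ca904, e62bd35}.
Ancestors of 4c85fc3: {4c85fc3, 80d9b16, b0ca904}.
Common ancestors: {80d9b16, b0ca904}.
Among these, 80d9b16 is not an ancestor of any other common ancestor — it is the merge base.

80d9b16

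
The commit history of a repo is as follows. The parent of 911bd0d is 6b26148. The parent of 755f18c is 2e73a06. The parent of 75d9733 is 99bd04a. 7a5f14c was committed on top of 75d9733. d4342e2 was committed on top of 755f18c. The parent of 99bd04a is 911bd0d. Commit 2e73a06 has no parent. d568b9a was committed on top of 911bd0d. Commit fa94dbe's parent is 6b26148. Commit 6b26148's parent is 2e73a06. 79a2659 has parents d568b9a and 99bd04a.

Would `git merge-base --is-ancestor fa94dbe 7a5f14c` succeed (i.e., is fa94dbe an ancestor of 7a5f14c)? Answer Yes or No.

Ancestors of 7a5f14c: {2e73a06, 6b26148, 75d9733, 7a5f14c, 911bd0d, 99bd04a}.
fa94dbe is not in that set, so it is not an ancestor of 7a5f14c.

No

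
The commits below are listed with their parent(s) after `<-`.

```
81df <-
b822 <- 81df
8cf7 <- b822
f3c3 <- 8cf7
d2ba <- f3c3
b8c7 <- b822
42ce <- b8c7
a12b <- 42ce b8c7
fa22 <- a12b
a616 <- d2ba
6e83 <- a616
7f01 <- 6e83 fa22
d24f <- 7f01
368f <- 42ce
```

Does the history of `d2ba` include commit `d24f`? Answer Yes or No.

Ancestors of d2ba: {81df, 8cf7, b822, d2ba, f3c3}.
d24f is not in that set, so it is not an ancestor of d2ba.

No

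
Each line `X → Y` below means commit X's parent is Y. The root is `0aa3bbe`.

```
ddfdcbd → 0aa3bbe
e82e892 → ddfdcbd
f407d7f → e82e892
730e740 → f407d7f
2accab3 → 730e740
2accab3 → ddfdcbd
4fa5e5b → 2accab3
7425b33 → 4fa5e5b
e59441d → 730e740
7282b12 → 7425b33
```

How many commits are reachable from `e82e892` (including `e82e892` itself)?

Walking parent pointers from e82e892: reachable set = {0aa3bbe, ddfdcbd, e82e892}.
That is 3 commits.

3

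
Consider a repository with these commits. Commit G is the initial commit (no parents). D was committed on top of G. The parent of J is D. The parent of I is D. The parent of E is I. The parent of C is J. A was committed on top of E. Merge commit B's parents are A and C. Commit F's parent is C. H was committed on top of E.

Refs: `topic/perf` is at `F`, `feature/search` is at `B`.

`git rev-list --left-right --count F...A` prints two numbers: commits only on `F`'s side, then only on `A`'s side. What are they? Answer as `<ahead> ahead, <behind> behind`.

3 ahead, 3 behind

Reachable from F: {C, D, F, G, J}.
Reachable from A: {A, D, E, G, I}.
Only in F's history (ahead): {C, F, J} — 3.
Only in A's history (behind): {A, E, I} — 3.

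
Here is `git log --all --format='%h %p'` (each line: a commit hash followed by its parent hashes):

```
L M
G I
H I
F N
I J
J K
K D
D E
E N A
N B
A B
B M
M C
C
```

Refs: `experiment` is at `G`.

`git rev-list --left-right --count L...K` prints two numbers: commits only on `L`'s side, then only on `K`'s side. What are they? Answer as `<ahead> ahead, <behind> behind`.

Reachable from L: {C, L, M}.
Reachable from K: {A, B, C, D, E, K, M, N}.
Only in L's history (ahead): {L} — 1.
Only in K's history (behind): {A, B, D, E, K, N} — 6.

1 ahead, 6 behind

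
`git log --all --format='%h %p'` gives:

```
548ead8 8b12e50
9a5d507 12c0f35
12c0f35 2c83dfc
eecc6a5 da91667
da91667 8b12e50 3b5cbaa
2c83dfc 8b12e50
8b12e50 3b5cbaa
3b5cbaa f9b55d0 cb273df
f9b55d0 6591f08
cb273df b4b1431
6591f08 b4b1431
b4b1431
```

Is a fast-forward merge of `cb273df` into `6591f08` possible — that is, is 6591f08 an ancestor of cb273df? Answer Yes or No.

No

A fast-forward from 6591f08 to cb273df is possible iff 6591f08 is an ancestor of cb273df.
Ancestors of cb273df: {b4b1431, cb273df}.
6591f08 is not among them, so fast-forward is not possible.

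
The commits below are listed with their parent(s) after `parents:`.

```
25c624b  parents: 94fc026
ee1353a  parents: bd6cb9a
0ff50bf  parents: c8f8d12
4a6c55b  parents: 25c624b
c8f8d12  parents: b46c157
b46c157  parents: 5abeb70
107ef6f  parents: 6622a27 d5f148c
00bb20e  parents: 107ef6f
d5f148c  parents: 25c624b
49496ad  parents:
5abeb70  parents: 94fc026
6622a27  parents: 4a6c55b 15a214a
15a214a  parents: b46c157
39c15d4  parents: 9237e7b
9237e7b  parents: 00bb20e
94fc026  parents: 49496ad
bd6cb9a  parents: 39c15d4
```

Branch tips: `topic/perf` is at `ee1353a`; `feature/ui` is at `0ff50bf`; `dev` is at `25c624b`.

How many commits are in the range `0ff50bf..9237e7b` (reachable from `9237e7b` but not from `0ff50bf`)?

Reachable from 9237e7b: {00bb20e, 107ef6f, 15a214a, 25c624b, 49496ad, 4a6c55b, 5abeb70, 6622a27, 9237e7b, 94fc026, b46c157, d5f148c}.
Reachable from 0ff50bf: {0ff50bf, 49496ad, 5abeb70, 94fc026, b46c157, c8f8d12}.
In 9237e7b's history but not 0ff50bf's: {00bb20e, 107ef6f, 15a214a, 25c624b, 4a6c55b, 6622a27, 9237e7b, d5f148c} — 8 commits.

8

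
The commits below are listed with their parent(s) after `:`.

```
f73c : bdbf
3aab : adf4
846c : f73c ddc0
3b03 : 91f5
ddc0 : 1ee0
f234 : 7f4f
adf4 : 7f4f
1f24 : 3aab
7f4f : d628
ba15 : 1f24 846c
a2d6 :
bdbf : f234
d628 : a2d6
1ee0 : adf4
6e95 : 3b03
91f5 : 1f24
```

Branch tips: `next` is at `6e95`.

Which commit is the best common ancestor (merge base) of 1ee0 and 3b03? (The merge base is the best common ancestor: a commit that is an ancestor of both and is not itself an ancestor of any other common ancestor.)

Ancestors of 1ee0: {1ee0, 7f4f, a2d6, adf4, d628}.
Ancestors of 3b03: {1f24, 3aab, 3b03, 7f4f, 91f5, a2d6, adf4, d628}.
Common ancestors: {7f4f, a2d6, adf4, d628}.
Among these, adf4 is not an ancestor of any other common ancestor — it is the merge base.

adf4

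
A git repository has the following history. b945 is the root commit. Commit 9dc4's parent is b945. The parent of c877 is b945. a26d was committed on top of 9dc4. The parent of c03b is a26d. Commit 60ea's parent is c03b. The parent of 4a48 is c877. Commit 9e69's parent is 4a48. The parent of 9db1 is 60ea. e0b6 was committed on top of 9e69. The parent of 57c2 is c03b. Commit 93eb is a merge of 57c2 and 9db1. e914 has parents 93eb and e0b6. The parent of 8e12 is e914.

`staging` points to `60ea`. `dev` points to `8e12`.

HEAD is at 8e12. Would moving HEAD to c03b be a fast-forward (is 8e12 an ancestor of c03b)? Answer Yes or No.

A fast-forward from 8e12 to c03b is possible iff 8e12 is an ancestor of c03b.
Ancestors of c03b: {9dc4, a26d, b945, c03b}.
8e12 is not among them, so fast-forward is not possible.

No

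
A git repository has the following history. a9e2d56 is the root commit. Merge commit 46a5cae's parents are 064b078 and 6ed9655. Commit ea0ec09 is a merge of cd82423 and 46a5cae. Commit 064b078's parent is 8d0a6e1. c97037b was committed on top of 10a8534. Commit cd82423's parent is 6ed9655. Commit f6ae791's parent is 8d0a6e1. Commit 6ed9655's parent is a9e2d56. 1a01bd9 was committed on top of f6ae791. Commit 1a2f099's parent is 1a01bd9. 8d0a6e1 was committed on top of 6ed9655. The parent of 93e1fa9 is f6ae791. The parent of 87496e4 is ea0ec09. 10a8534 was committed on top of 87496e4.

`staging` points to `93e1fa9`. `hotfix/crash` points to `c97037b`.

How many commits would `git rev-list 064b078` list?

Walking parent pointers from 064b078: reachable set = {064b078, 6ed9655, 8d0a6e1, a9e2d56}.
That is 4 commits.

4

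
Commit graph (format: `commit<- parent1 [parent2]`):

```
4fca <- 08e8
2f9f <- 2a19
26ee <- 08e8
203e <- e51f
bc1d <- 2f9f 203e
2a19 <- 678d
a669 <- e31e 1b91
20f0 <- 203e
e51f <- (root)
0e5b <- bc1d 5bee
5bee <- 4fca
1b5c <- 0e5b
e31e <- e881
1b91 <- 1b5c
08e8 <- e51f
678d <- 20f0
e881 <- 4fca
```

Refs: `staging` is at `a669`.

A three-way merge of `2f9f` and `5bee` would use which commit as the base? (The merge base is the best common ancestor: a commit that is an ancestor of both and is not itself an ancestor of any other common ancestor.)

Ancestors of 2f9f: {203e, 20f0, 2a19, 2f9f, 678d, e51f}.
Ancestors of 5bee: {08e8, 4fca, 5bee, e51f}.
Common ancestors: {e51f}.
The only common ancestor is e51f, so it is the merge base.

e51f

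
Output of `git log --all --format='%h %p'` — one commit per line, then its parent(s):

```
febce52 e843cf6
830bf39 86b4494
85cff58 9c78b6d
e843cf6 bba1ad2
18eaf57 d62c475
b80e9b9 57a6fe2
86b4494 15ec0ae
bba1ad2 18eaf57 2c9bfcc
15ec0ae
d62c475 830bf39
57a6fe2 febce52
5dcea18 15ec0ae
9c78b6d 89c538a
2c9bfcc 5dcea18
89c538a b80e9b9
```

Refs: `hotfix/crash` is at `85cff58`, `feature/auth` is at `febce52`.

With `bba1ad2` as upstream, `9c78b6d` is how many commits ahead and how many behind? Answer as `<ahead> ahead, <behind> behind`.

Reachable from 9c78b6d: {15ec0ae, 18eaf57, 2c9bfcc, 57a6fe2, 5dcea18, 830bf39, 86b4494, 89c538a, 9c78b6d, b80e9b9, bba1ad2, d62c475, e843cf6, febce52}.
Reachable from bba1ad2: {15ec0ae, 18eaf57, 2c9bfcc, 5dcea18, 830bf39, 86b4494, bba1ad2, d62c475}.
Only in 9c78b6d's history (ahead): {57a6fe2, 89c538a, 9c78b6d, b80e9b9, e843cf6, febce52} — 6.
Only in bba1ad2's history (behind): {} — 0.

6 ahead, 0 behind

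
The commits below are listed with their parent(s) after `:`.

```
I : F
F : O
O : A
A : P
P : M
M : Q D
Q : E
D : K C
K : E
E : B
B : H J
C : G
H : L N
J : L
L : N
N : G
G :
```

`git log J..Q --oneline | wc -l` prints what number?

4

Reachable from Q: {B, E, G, H, J, L, N, Q}.
Reachable from J: {G, J, L, N}.
In Q's history but not J's: {B, E, H, Q} — 4 commits.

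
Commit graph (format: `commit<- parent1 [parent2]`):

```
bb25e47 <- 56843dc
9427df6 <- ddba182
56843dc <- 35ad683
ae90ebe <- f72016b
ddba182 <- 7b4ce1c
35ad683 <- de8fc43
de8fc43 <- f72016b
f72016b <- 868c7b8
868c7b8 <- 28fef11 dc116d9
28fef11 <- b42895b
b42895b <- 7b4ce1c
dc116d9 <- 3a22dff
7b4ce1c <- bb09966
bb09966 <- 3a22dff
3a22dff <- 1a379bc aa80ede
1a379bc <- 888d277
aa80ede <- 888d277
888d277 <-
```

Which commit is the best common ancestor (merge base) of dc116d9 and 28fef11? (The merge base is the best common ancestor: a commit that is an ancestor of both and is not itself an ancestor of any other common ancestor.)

Ancestors of dc116d9: {1a379bc, 3a22dff, 888d277, aa80ede, dc116d9}.
Ancestors of 28fef11: {1a379bc, 28fef11, 3a22dff, 7b4ce1c, 888d277, aa80ede, b42895b, bb09966}.
Common ancestors: {1a379bc, 3a22dff, 888d277, aa80ede}.
Among these, 3a22dff is not an ancestor of any other common ancestor — it is the merge base.

3a22dff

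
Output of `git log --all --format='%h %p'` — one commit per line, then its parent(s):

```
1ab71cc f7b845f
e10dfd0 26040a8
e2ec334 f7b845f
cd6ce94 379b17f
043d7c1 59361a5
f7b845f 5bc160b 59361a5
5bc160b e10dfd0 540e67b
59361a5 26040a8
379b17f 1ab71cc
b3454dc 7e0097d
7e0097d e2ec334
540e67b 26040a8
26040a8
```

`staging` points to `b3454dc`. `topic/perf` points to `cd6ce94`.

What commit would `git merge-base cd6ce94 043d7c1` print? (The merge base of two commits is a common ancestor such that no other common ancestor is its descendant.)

Ancestors of cd6ce94: {1ab71cc, 26040a8, 379b17f, 540e67b, 59361a5, 5bc160b, cd6ce94, e10dfd0, f7b845f}.
Ancestors of 043d7c1: {043d7c1, 26040a8, 59361a5}.
Common ancestors: {26040a8, 59361a5}.
Among these, 59361a5 is not an ancestor of any other common ancestor — it is the merge base.

59361a5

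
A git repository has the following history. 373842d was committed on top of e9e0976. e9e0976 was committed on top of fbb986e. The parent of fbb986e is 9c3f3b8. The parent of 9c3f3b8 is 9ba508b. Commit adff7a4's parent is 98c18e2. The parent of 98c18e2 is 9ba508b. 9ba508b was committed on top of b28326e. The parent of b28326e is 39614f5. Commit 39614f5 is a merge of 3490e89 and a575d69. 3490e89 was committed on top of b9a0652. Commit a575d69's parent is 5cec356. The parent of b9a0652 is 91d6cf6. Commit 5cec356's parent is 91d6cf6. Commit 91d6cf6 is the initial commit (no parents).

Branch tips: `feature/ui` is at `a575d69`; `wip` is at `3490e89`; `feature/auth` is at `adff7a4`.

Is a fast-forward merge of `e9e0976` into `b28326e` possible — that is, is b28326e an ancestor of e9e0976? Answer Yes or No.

Yes

A fast-forward from b28326e to e9e0976 is possible iff b28326e is an ancestor of e9e0976.
Ancestors of e9e0976: {3490e89, 39614f5, 5cec356, 91d6cf6, 9ba508b, 9c3f3b8, a575d69, b28326e, b9a0652, e9e0976, fbb986e}.
b28326e is among them, so fast-forward is possible.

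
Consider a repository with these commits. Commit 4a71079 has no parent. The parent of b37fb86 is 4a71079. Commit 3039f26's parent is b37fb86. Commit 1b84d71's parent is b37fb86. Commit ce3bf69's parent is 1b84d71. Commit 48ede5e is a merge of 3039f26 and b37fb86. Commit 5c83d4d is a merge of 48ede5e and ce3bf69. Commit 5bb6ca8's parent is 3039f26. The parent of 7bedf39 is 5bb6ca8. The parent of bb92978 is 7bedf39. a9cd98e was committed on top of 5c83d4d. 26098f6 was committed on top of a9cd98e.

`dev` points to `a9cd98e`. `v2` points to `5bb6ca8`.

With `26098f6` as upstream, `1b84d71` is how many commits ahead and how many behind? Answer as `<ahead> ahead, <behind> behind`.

Reachable from 1b84d71: {1b84d71, 4a71079, b37fb86}.
Reachable from 26098f6: {1b84d71, 26098f6, 3039f26, 48ede5e, 4a71079, 5c83d4d, a9cd98e, b37fb86, ce3bf69}.
Only in 1b84d71's history (ahead): {} — 0.
Only in 26098f6's history (behind): {26098f6, 3039f26, 48ede5e, 5c83d4d, a9cd98e, ce3bf69} — 6.

0 ahead, 6 behind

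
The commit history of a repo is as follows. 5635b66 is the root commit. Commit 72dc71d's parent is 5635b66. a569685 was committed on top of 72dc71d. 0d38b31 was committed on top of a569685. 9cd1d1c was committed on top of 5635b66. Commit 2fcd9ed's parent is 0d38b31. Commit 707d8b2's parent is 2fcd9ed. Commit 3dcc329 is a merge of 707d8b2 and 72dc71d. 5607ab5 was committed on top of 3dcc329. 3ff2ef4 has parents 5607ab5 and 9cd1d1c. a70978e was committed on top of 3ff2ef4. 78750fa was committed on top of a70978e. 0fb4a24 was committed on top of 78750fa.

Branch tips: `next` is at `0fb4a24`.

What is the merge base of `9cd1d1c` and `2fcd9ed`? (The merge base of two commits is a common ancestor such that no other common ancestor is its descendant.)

Ancestors of 9cd1d1c: {5635b66, 9cd1d1c}.
Ancestors of 2fcd9ed: {0d38b31, 2fcd9ed, 5635b66, 72dc71d, a569685}.
Common ancestors: {5635b66}.
The only common ancestor is 5635b66, so it is the merge base.

5635b66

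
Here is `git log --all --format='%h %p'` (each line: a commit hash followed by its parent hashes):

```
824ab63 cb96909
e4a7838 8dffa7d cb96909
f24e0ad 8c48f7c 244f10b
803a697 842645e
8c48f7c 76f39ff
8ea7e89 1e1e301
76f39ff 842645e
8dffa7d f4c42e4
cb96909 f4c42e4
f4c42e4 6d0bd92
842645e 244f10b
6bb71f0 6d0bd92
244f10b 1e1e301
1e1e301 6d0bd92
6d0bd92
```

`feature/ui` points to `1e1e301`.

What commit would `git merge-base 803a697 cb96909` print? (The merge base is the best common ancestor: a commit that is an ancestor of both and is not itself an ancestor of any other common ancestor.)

6d0bd92

Ancestors of 803a697: {1e1e301, 244f10b, 6d0bd92, 803a697, 842645e}.
Ancestors of cb96909: {6d0bd92, cb96909, f4c42e4}.
Common ancestors: {6d0bd92}.
The only common ancestor is 6d0bd92, so it is the merge base.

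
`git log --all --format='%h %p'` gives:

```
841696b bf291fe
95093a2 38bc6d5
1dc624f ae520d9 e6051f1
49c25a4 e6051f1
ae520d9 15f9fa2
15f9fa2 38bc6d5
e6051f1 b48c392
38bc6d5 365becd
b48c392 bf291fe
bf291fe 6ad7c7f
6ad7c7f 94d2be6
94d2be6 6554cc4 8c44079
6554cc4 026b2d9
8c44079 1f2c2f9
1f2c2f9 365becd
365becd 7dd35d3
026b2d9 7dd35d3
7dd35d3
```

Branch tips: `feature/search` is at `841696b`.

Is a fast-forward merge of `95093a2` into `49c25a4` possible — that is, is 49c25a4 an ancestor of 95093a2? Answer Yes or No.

A fast-forward from 49c25a4 to 95093a2 is possible iff 49c25a4 is an ancestor of 95093a2.
Ancestors of 95093a2: {365becd, 38bc6d5, 7dd35d3, 95093a2}.
49c25a4 is not among them, so fast-forward is not possible.

No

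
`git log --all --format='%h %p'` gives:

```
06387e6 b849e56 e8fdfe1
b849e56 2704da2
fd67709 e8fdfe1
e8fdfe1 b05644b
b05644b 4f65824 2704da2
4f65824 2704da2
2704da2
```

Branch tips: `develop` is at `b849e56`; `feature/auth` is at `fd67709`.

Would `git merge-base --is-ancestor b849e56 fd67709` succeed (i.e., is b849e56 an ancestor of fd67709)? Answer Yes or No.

Ancestors of fd67709: {2704da2, 4f65824, b05644b, e8fdfe1, fd67709}.
b849e56 is not in that set, so it is not an ancestor of fd67709.

No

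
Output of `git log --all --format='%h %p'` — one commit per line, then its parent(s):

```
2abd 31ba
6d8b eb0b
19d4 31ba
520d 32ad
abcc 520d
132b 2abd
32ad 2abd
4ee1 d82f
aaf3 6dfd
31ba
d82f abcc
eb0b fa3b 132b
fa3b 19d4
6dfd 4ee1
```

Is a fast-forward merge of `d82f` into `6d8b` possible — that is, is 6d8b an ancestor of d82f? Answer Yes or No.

No

A fast-forward from 6d8b to d82f is possible iff 6d8b is an ancestor of d82f.
Ancestors of d82f: {2abd, 31ba, 32ad, 520d, abcc, d82f}.
6d8b is not among them, so fast-forward is not possible.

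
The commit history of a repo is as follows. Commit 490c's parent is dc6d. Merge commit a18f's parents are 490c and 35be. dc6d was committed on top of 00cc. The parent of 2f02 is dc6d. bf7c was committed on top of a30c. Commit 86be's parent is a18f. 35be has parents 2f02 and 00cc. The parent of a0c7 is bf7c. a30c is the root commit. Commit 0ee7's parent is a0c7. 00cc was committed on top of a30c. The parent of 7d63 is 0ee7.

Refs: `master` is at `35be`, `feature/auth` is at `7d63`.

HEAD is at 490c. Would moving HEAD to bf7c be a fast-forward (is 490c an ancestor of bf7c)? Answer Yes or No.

No

A fast-forward from 490c to bf7c is possible iff 490c is an ancestor of bf7c.
Ancestors of bf7c: {a30c, bf7c}.
490c is not among them, so fast-forward is not possible.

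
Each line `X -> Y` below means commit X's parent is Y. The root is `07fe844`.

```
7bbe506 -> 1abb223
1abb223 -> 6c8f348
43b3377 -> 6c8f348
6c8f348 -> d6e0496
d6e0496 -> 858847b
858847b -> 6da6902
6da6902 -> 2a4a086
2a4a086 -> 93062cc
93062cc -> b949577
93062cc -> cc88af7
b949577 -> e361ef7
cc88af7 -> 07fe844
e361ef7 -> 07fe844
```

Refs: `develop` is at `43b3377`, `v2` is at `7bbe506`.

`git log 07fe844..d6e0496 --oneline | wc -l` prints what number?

Reachable from d6e0496: {07fe844, 2a4a086, 6da6902, 858847b, 93062cc, b949577, cc88af7, d6e0496, e361ef7}.
Reachable from 07fe844: {07fe844}.
In d6e0496's history but not 07fe844's: {2a4a086, 6da6902, 858847b, 93062cc, b949577, cc88af7, d6e0496, e361ef7} — 8 commits.

8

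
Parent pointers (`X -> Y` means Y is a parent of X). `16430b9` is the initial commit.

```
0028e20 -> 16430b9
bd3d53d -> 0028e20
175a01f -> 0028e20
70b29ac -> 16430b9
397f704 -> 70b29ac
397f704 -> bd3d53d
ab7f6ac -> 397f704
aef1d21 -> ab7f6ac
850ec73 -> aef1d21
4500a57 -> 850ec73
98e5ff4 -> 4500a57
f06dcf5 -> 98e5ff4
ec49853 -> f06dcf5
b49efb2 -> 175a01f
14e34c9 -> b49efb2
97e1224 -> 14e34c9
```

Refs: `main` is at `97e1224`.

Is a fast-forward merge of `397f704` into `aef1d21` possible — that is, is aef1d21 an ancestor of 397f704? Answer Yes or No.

No

A fast-forward from aef1d21 to 397f704 is possible iff aef1d21 is an ancestor of 397f704.
Ancestors of 397f704: {0028e20, 16430b9, 397f704, 70b29ac, bd3d53d}.
aef1d21 is not among them, so fast-forward is not possible.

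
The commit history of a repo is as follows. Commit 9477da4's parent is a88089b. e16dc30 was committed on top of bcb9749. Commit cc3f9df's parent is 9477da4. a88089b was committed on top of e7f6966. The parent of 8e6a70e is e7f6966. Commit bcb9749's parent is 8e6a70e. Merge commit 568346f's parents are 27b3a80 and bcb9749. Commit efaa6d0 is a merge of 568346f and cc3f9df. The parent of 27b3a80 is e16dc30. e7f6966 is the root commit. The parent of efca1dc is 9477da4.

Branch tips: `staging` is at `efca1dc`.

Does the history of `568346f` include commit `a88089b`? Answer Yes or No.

No

Ancestors of 568346f: {27b3a80, 568346f, 8e6a70e, bcb9749, e16dc30, e7f6966}.
a88089b is not in that set, so it is not an ancestor of 568346f.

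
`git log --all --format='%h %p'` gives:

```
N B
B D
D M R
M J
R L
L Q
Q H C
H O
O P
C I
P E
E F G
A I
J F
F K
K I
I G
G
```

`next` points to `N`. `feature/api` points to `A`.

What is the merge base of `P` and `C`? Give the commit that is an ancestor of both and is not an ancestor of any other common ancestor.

Ancestors of P: {E, F, G, I, K, P}.
Ancestors of C: {C, G, I}.
Common ancestors: {G, I}.
Among these, I is not an ancestor of any other common ancestor — it is the merge base.

I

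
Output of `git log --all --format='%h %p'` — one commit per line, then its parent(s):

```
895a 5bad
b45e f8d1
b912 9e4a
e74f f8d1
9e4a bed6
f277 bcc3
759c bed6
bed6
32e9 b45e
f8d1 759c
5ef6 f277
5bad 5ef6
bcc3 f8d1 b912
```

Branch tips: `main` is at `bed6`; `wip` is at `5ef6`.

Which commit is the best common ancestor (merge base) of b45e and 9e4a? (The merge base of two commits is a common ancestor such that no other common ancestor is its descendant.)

bed6

Ancestors of b45e: {759c, b45e, bed6, f8d1}.
Ancestors of 9e4a: {9e4a, bed6}.
Common ancestors: {bed6}.
The only common ancestor is bed6, so it is the merge base.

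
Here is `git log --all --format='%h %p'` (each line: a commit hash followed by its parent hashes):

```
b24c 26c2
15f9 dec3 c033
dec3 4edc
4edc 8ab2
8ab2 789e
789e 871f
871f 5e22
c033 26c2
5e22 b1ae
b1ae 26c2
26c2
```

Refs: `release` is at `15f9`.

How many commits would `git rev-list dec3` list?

Walking parent pointers from dec3: reachable set = {26c2, 4edc, 5e22, 789e, 871f, 8ab2, b1ae, dec3}.
That is 8 commits.

8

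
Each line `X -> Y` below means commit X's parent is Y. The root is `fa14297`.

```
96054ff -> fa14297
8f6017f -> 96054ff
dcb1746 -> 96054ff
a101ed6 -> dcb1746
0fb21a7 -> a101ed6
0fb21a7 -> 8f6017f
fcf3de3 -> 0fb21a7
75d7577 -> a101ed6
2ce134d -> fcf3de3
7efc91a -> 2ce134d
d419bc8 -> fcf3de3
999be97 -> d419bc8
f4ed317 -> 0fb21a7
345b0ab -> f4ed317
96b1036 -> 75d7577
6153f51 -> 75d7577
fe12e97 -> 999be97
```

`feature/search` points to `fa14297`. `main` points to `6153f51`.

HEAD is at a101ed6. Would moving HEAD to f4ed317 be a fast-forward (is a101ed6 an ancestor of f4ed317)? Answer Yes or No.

A fast-forward from a101ed6 to f4ed317 is possible iff a101ed6 is an ancestor of f4ed317.
Ancestors of f4ed317: {0fb21a7, 8f6017f, 96054ff, a101ed6, dcb1746, f4ed317, fa14297}.
a101ed6 is among them, so fast-forward is possible.

Yes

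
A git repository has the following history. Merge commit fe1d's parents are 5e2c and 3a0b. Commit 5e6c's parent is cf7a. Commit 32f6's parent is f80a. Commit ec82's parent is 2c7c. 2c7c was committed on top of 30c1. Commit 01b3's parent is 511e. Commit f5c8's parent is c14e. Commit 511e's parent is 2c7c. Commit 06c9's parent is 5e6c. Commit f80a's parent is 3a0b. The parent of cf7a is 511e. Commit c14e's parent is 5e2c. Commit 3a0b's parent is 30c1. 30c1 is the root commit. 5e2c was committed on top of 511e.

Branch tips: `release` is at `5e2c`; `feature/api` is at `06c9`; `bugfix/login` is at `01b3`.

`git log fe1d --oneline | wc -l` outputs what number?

Walking parent pointers from fe1d: reachable set = {2c7c, 30c1, 3a0b, 511e, 5e2c, fe1d}.
That is 6 commits.

6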